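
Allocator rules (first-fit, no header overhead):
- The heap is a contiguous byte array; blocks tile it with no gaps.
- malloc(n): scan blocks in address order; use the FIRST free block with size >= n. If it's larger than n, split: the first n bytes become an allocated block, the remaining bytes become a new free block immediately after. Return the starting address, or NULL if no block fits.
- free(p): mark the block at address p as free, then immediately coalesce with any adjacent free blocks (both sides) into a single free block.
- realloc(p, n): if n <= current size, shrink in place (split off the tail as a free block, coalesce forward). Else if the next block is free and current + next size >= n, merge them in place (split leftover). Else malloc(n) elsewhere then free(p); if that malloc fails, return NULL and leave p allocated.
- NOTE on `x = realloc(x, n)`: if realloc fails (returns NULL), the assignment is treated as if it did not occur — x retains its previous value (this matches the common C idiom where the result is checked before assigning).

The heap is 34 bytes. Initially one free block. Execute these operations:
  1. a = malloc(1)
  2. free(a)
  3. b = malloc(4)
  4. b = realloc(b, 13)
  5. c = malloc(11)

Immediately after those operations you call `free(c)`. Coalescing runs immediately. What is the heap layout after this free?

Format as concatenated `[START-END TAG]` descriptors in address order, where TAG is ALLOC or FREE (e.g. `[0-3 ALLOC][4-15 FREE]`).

Answer: [0-12 ALLOC][13-33 FREE]

Derivation:
Op 1: a = malloc(1) -> a = 0; heap: [0-0 ALLOC][1-33 FREE]
Op 2: free(a) -> (freed a); heap: [0-33 FREE]
Op 3: b = malloc(4) -> b = 0; heap: [0-3 ALLOC][4-33 FREE]
Op 4: b = realloc(b, 13) -> b = 0; heap: [0-12 ALLOC][13-33 FREE]
Op 5: c = malloc(11) -> c = 13; heap: [0-12 ALLOC][13-23 ALLOC][24-33 FREE]
free(c): c = 13 -> block [13-23 ALLOC]; mark free, coalesce with adjacent free neighbors -> [0-12 ALLOC][13-33 FREE]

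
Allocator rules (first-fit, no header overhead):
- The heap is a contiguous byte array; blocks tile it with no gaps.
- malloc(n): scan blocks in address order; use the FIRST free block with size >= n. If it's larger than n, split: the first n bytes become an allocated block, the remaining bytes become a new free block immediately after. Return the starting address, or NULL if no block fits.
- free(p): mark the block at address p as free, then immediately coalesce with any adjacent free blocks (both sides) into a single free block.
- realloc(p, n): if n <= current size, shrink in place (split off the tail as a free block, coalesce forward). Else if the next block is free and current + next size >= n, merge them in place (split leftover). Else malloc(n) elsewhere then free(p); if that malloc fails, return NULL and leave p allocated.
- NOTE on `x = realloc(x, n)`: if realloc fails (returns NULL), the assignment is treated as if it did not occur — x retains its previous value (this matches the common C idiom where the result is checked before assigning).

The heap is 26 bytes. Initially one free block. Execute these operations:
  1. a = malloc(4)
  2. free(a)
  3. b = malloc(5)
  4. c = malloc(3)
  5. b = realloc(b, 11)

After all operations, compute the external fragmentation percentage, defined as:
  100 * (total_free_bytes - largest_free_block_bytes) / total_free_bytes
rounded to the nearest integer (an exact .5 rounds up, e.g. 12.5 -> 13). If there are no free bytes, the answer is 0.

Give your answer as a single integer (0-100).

Answer: 42

Derivation:
Op 1: a = malloc(4) -> a = 0; heap: [0-3 ALLOC][4-25 FREE]
Op 2: free(a) -> (freed a); heap: [0-25 FREE]
Op 3: b = malloc(5) -> b = 0; heap: [0-4 ALLOC][5-25 FREE]
Op 4: c = malloc(3) -> c = 5; heap: [0-4 ALLOC][5-7 ALLOC][8-25 FREE]
Op 5: b = realloc(b, 11) -> b = 8; heap: [0-4 FREE][5-7 ALLOC][8-18 ALLOC][19-25 FREE]
Free blocks: [5 7] total_free=12 largest=7 -> 100*(12-7)/12 = 500/12 ≈ 41.667 -> rounds to 42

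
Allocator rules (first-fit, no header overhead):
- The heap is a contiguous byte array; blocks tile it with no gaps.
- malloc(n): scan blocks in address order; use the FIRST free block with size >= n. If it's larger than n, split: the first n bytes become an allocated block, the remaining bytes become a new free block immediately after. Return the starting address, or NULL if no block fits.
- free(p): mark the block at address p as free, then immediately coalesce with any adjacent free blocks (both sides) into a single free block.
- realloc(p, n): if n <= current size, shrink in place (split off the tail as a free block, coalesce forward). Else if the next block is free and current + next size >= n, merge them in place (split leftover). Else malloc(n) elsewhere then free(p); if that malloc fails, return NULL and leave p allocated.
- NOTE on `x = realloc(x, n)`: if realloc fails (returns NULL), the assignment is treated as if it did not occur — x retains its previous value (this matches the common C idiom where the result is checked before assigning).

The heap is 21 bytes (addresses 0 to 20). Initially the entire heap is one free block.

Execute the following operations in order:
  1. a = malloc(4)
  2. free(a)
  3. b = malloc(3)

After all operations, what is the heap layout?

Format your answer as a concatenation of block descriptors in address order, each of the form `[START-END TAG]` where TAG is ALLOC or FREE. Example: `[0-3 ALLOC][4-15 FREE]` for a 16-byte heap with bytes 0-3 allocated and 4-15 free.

Answer: [0-2 ALLOC][3-20 FREE]

Derivation:
Op 1: a = malloc(4) -> a = 0; heap: [0-3 ALLOC][4-20 FREE]
Op 2: free(a) -> (freed a); heap: [0-20 FREE]
Op 3: b = malloc(3) -> b = 0; heap: [0-2 ALLOC][3-20 FREE]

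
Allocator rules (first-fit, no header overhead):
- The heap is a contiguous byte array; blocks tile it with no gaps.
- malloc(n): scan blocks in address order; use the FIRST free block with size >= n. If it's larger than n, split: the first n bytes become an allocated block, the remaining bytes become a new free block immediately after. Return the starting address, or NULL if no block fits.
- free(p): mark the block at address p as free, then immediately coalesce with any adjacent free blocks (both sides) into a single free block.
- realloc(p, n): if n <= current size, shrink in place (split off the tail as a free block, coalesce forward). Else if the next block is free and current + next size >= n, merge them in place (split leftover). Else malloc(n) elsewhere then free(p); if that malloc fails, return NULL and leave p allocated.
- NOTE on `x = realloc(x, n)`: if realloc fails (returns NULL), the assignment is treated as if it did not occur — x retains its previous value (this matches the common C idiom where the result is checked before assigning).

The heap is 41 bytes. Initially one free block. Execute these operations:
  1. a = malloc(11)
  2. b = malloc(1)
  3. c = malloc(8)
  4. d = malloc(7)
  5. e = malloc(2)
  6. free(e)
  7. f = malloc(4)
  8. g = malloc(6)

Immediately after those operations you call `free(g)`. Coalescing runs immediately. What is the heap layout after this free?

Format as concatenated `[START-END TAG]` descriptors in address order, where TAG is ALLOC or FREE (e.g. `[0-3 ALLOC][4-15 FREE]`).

Op 1: a = malloc(11) -> a = 0; heap: [0-10 ALLOC][11-40 FREE]
Op 2: b = malloc(1) -> b = 11; heap: [0-10 ALLOC][11-11 ALLOC][12-40 FREE]
Op 3: c = malloc(8) -> c = 12; heap: [0-10 ALLOC][11-11 ALLOC][12-19 ALLOC][20-40 FREE]
Op 4: d = malloc(7) -> d = 20; heap: [0-10 ALLOC][11-11 ALLOC][12-19 ALLOC][20-26 ALLOC][27-40 FREE]
Op 5: e = malloc(2) -> e = 27; heap: [0-10 ALLOC][11-11 ALLOC][12-19 ALLOC][20-26 ALLOC][27-28 ALLOC][29-40 FREE]
Op 6: free(e) -> (freed e); heap: [0-10 ALLOC][11-11 ALLOC][12-19 ALLOC][20-26 ALLOC][27-40 FREE]
Op 7: f = malloc(4) -> f = 27; heap: [0-10 ALLOC][11-11 ALLOC][12-19 ALLOC][20-26 ALLOC][27-30 ALLOC][31-40 FREE]
Op 8: g = malloc(6) -> g = 31; heap: [0-10 ALLOC][11-11 ALLOC][12-19 ALLOC][20-26 ALLOC][27-30 ALLOC][31-36 ALLOC][37-40 FREE]
free(g): g = 31 -> block [31-36 ALLOC]; mark free, coalesce with adjacent free neighbors -> [0-10 ALLOC][11-11 ALLOC][12-19 ALLOC][20-26 ALLOC][27-30 ALLOC][31-40 FREE]

Answer: [0-10 ALLOC][11-11 ALLOC][12-19 ALLOC][20-26 ALLOC][27-30 ALLOC][31-40 FREE]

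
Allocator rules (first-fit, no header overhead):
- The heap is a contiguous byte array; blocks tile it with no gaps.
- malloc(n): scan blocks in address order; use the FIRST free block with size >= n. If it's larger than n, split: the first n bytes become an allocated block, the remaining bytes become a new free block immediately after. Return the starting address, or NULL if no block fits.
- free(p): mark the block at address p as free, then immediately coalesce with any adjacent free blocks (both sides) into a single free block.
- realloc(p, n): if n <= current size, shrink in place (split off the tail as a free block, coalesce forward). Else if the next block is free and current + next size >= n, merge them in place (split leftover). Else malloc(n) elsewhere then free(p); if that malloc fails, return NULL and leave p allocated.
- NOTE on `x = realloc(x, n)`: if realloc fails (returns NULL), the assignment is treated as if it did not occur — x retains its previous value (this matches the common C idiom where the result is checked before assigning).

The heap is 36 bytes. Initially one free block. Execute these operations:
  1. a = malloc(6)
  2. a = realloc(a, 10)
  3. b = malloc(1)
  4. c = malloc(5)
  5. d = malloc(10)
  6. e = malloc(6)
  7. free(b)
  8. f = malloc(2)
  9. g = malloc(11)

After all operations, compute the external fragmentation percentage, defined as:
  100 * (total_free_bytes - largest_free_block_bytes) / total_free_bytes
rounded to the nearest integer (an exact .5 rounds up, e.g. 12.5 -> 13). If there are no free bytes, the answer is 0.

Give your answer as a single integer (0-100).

Answer: 33

Derivation:
Op 1: a = malloc(6) -> a = 0; heap: [0-5 ALLOC][6-35 FREE]
Op 2: a = realloc(a, 10) -> a = 0; heap: [0-9 ALLOC][10-35 FREE]
Op 3: b = malloc(1) -> b = 10; heap: [0-9 ALLOC][10-10 ALLOC][11-35 FREE]
Op 4: c = malloc(5) -> c = 11; heap: [0-9 ALLOC][10-10 ALLOC][11-15 ALLOC][16-35 FREE]
Op 5: d = malloc(10) -> d = 16; heap: [0-9 ALLOC][10-10 ALLOC][11-15 ALLOC][16-25 ALLOC][26-35 FREE]
Op 6: e = malloc(6) -> e = 26; heap: [0-9 ALLOC][10-10 ALLOC][11-15 ALLOC][16-25 ALLOC][26-31 ALLOC][32-35 FREE]
Op 7: free(b) -> (freed b); heap: [0-9 ALLOC][10-10 FREE][11-15 ALLOC][16-25 ALLOC][26-31 ALLOC][32-35 FREE]
Op 8: f = malloc(2) -> f = 32; heap: [0-9 ALLOC][10-10 FREE][11-15 ALLOC][16-25 ALLOC][26-31 ALLOC][32-33 ALLOC][34-35 FREE]
Op 9: g = malloc(11) -> g = NULL; heap: [0-9 ALLOC][10-10 FREE][11-15 ALLOC][16-25 ALLOC][26-31 ALLOC][32-33 ALLOC][34-35 FREE]
Free blocks: [1 2] total_free=3 largest=2 -> 100*(3-2)/3 = 100/3 ≈ 33.333 -> rounds to 33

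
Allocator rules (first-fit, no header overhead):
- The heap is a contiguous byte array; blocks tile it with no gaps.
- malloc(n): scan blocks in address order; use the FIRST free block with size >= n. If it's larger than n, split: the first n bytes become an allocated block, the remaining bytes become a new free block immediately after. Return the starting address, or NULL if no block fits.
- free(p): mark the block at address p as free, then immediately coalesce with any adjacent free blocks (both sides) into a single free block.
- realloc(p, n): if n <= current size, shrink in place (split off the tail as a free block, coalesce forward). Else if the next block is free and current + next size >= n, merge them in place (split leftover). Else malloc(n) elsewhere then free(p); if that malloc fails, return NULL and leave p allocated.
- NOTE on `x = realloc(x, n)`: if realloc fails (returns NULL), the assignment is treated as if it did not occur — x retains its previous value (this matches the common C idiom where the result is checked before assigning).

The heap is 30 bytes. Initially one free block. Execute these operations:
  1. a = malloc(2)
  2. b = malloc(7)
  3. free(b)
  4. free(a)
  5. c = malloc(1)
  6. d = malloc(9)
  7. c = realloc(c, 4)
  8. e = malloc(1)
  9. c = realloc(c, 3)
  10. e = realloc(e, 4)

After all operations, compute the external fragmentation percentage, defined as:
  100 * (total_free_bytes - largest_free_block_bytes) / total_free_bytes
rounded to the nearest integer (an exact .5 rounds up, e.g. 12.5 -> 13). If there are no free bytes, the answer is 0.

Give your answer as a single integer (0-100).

Op 1: a = malloc(2) -> a = 0; heap: [0-1 ALLOC][2-29 FREE]
Op 2: b = malloc(7) -> b = 2; heap: [0-1 ALLOC][2-8 ALLOC][9-29 FREE]
Op 3: free(b) -> (freed b); heap: [0-1 ALLOC][2-29 FREE]
Op 4: free(a) -> (freed a); heap: [0-29 FREE]
Op 5: c = malloc(1) -> c = 0; heap: [0-0 ALLOC][1-29 FREE]
Op 6: d = malloc(9) -> d = 1; heap: [0-0 ALLOC][1-9 ALLOC][10-29 FREE]
Op 7: c = realloc(c, 4) -> c = 10; heap: [0-0 FREE][1-9 ALLOC][10-13 ALLOC][14-29 FREE]
Op 8: e = malloc(1) -> e = 0; heap: [0-0 ALLOC][1-9 ALLOC][10-13 ALLOC][14-29 FREE]
Op 9: c = realloc(c, 3) -> c = 10; heap: [0-0 ALLOC][1-9 ALLOC][10-12 ALLOC][13-29 FREE]
Op 10: e = realloc(e, 4) -> e = 13; heap: [0-0 FREE][1-9 ALLOC][10-12 ALLOC][13-16 ALLOC][17-29 FREE]
Free blocks: [1 13] total_free=14 largest=13 -> 100*(14-13)/14 = 100/14 ≈ 7.143 -> rounds to 7

Answer: 7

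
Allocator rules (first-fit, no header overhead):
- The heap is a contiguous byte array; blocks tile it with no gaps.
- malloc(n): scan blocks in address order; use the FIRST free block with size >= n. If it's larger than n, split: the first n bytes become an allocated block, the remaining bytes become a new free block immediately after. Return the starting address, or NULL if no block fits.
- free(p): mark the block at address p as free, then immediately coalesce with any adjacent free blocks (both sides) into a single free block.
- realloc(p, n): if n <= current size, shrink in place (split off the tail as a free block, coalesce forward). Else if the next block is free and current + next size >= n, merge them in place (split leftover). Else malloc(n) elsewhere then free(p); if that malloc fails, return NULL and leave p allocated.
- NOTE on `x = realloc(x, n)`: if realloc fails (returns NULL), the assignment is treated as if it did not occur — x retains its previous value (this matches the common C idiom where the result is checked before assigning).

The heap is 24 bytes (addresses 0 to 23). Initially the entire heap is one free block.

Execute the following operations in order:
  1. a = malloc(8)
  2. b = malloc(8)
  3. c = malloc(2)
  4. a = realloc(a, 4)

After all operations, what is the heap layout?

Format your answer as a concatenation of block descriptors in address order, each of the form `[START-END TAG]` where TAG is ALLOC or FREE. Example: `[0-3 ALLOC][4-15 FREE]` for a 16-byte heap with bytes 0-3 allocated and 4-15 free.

Answer: [0-3 ALLOC][4-7 FREE][8-15 ALLOC][16-17 ALLOC][18-23 FREE]

Derivation:
Op 1: a = malloc(8) -> a = 0; heap: [0-7 ALLOC][8-23 FREE]
Op 2: b = malloc(8) -> b = 8; heap: [0-7 ALLOC][8-15 ALLOC][16-23 FREE]
Op 3: c = malloc(2) -> c = 16; heap: [0-7 ALLOC][8-15 ALLOC][16-17 ALLOC][18-23 FREE]
Op 4: a = realloc(a, 4) -> a = 0; heap: [0-3 ALLOC][4-7 FREE][8-15 ALLOC][16-17 ALLOC][18-23 FREE]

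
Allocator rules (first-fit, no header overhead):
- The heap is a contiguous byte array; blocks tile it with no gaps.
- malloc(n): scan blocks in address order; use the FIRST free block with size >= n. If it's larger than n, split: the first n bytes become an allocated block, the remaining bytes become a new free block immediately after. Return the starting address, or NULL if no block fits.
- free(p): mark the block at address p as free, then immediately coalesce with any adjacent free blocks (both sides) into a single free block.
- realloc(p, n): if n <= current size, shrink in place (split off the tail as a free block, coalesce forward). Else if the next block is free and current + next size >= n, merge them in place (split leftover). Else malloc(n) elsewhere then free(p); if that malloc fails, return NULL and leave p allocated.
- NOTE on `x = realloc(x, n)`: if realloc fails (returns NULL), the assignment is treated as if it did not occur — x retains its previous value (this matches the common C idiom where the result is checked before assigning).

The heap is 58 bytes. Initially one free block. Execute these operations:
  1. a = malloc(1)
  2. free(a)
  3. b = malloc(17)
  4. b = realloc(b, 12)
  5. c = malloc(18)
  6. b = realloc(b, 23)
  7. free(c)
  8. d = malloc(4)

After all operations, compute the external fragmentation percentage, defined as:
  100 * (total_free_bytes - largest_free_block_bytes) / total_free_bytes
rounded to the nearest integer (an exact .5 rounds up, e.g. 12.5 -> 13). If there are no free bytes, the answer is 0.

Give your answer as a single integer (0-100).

Op 1: a = malloc(1) -> a = 0; heap: [0-0 ALLOC][1-57 FREE]
Op 2: free(a) -> (freed a); heap: [0-57 FREE]
Op 3: b = malloc(17) -> b = 0; heap: [0-16 ALLOC][17-57 FREE]
Op 4: b = realloc(b, 12) -> b = 0; heap: [0-11 ALLOC][12-57 FREE]
Op 5: c = malloc(18) -> c = 12; heap: [0-11 ALLOC][12-29 ALLOC][30-57 FREE]
Op 6: b = realloc(b, 23) -> b = 30; heap: [0-11 FREE][12-29 ALLOC][30-52 ALLOC][53-57 FREE]
Op 7: free(c) -> (freed c); heap: [0-29 FREE][30-52 ALLOC][53-57 FREE]
Op 8: d = malloc(4) -> d = 0; heap: [0-3 ALLOC][4-29 FREE][30-52 ALLOC][53-57 FREE]
Free blocks: [26 5] total_free=31 largest=26 -> 100*(31-26)/31 = 500/31 ≈ 16.129 -> rounds to 16

Answer: 16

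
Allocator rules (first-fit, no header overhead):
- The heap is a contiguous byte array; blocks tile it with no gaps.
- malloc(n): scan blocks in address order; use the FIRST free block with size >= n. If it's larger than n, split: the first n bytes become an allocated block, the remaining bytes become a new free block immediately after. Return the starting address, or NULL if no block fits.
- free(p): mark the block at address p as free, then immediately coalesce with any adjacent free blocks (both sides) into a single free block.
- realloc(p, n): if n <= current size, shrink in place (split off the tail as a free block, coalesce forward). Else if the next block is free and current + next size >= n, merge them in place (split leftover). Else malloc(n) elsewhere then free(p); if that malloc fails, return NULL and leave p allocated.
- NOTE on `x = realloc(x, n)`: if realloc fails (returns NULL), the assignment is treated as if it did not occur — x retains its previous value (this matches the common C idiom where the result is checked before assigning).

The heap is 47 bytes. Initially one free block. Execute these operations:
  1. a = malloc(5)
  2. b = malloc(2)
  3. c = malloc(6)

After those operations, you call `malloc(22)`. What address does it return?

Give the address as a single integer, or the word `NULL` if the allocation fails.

Op 1: a = malloc(5) -> a = 0; heap: [0-4 ALLOC][5-46 FREE]
Op 2: b = malloc(2) -> b = 5; heap: [0-4 ALLOC][5-6 ALLOC][7-46 FREE]
Op 3: c = malloc(6) -> c = 7; heap: [0-4 ALLOC][5-6 ALLOC][7-12 ALLOC][13-46 FREE]
malloc(22): first-fit scan over [0-4 ALLOC][5-6 ALLOC][7-12 ALLOC][13-46 FREE] -> 13

Answer: 13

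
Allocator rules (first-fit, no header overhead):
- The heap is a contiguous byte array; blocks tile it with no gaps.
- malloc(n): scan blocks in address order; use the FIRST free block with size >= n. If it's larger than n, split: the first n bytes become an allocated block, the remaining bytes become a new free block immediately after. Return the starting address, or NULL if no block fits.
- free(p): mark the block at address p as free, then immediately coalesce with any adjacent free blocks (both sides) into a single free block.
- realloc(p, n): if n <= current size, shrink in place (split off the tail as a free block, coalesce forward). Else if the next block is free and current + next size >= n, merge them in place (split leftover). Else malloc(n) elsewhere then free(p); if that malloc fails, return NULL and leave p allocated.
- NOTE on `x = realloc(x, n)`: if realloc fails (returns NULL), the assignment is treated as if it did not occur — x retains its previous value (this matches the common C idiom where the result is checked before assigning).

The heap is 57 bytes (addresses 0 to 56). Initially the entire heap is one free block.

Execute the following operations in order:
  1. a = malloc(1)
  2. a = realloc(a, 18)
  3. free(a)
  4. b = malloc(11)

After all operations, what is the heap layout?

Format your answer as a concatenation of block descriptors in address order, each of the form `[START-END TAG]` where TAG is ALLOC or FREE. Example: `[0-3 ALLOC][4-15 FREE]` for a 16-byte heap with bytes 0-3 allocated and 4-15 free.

Answer: [0-10 ALLOC][11-56 FREE]

Derivation:
Op 1: a = malloc(1) -> a = 0; heap: [0-0 ALLOC][1-56 FREE]
Op 2: a = realloc(a, 18) -> a = 0; heap: [0-17 ALLOC][18-56 FREE]
Op 3: free(a) -> (freed a); heap: [0-56 FREE]
Op 4: b = malloc(11) -> b = 0; heap: [0-10 ALLOC][11-56 FREE]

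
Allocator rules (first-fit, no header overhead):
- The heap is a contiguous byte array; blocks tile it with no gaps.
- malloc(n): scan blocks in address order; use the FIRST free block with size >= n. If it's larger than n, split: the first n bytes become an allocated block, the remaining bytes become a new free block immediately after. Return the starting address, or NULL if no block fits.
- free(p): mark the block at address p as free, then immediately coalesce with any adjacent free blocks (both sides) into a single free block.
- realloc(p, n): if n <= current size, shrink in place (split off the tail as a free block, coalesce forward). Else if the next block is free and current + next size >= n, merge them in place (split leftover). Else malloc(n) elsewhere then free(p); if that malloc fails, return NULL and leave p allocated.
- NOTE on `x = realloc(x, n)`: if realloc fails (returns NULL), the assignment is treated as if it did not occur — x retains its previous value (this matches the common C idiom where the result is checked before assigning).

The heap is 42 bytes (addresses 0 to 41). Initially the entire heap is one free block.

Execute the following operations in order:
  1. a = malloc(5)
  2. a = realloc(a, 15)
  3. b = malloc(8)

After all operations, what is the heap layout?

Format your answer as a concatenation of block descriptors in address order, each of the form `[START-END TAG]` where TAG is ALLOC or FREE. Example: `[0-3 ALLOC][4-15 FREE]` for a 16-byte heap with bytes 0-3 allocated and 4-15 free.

Op 1: a = malloc(5) -> a = 0; heap: [0-4 ALLOC][5-41 FREE]
Op 2: a = realloc(a, 15) -> a = 0; heap: [0-14 ALLOC][15-41 FREE]
Op 3: b = malloc(8) -> b = 15; heap: [0-14 ALLOC][15-22 ALLOC][23-41 FREE]

Answer: [0-14 ALLOC][15-22 ALLOC][23-41 FREE]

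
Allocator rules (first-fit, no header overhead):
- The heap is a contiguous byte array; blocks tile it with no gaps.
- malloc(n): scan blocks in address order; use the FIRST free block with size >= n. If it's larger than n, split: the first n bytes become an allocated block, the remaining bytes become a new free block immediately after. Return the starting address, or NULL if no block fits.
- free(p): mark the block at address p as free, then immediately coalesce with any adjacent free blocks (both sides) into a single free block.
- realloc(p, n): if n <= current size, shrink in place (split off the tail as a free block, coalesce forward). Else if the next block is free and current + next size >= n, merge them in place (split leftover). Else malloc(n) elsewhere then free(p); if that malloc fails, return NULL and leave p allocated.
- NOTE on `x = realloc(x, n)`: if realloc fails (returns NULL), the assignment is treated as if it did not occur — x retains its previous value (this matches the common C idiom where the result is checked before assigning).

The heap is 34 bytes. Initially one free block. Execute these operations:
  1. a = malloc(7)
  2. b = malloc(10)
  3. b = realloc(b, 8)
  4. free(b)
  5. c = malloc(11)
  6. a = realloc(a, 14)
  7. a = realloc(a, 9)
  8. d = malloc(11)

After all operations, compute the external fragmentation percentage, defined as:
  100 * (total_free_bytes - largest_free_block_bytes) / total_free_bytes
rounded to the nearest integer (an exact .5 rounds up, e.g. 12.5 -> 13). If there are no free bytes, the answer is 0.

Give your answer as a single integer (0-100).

Op 1: a = malloc(7) -> a = 0; heap: [0-6 ALLOC][7-33 FREE]
Op 2: b = malloc(10) -> b = 7; heap: [0-6 ALLOC][7-16 ALLOC][17-33 FREE]
Op 3: b = realloc(b, 8) -> b = 7; heap: [0-6 ALLOC][7-14 ALLOC][15-33 FREE]
Op 4: free(b) -> (freed b); heap: [0-6 ALLOC][7-33 FREE]
Op 5: c = malloc(11) -> c = 7; heap: [0-6 ALLOC][7-17 ALLOC][18-33 FREE]
Op 6: a = realloc(a, 14) -> a = 18; heap: [0-6 FREE][7-17 ALLOC][18-31 ALLOC][32-33 FREE]
Op 7: a = realloc(a, 9) -> a = 18; heap: [0-6 FREE][7-17 ALLOC][18-26 ALLOC][27-33 FREE]
Op 8: d = malloc(11) -> d = NULL; heap: [0-6 FREE][7-17 ALLOC][18-26 ALLOC][27-33 FREE]
Free blocks: [7 7] total_free=14 largest=7 -> 100*(14-7)/14 = 700/14 = 50

Answer: 50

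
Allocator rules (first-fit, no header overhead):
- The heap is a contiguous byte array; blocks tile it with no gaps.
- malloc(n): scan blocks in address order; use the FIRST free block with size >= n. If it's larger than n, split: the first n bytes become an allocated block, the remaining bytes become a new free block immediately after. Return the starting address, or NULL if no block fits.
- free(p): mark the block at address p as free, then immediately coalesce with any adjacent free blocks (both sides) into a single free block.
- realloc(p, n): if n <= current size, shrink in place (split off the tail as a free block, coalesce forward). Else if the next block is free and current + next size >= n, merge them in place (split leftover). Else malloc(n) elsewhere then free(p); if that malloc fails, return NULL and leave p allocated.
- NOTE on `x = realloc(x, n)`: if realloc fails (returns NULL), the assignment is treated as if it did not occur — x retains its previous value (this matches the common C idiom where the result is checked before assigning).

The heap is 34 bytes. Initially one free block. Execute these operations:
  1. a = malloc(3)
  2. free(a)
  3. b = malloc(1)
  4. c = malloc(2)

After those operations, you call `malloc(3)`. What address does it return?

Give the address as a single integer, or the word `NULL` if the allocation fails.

Answer: 3

Derivation:
Op 1: a = malloc(3) -> a = 0; heap: [0-2 ALLOC][3-33 FREE]
Op 2: free(a) -> (freed a); heap: [0-33 FREE]
Op 3: b = malloc(1) -> b = 0; heap: [0-0 ALLOC][1-33 FREE]
Op 4: c = malloc(2) -> c = 1; heap: [0-0 ALLOC][1-2 ALLOC][3-33 FREE]
malloc(3): first-fit scan over [0-0 ALLOC][1-2 ALLOC][3-33 FREE] -> 3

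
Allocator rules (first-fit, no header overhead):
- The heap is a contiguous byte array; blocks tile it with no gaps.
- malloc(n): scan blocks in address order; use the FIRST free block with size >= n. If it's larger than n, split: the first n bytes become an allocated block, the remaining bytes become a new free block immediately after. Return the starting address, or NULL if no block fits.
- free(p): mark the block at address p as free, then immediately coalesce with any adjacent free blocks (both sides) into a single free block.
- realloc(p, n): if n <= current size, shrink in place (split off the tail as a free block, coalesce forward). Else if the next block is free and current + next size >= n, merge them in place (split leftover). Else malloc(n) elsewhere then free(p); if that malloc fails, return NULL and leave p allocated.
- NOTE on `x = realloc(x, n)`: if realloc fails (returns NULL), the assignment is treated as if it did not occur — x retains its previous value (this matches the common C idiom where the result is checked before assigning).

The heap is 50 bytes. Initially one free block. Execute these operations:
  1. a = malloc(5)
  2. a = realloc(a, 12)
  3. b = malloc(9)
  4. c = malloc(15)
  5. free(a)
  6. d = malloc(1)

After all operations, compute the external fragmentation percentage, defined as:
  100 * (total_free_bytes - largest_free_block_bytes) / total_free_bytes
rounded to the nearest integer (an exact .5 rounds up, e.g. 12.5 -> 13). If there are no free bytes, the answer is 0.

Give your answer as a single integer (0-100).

Op 1: a = malloc(5) -> a = 0; heap: [0-4 ALLOC][5-49 FREE]
Op 2: a = realloc(a, 12) -> a = 0; heap: [0-11 ALLOC][12-49 FREE]
Op 3: b = malloc(9) -> b = 12; heap: [0-11 ALLOC][12-20 ALLOC][21-49 FREE]
Op 4: c = malloc(15) -> c = 21; heap: [0-11 ALLOC][12-20 ALLOC][21-35 ALLOC][36-49 FREE]
Op 5: free(a) -> (freed a); heap: [0-11 FREE][12-20 ALLOC][21-35 ALLOC][36-49 FREE]
Op 6: d = malloc(1) -> d = 0; heap: [0-0 ALLOC][1-11 FREE][12-20 ALLOC][21-35 ALLOC][36-49 FREE]
Free blocks: [11 14] total_free=25 largest=14 -> 100*(25-14)/25 = 1100/25 = 44

Answer: 44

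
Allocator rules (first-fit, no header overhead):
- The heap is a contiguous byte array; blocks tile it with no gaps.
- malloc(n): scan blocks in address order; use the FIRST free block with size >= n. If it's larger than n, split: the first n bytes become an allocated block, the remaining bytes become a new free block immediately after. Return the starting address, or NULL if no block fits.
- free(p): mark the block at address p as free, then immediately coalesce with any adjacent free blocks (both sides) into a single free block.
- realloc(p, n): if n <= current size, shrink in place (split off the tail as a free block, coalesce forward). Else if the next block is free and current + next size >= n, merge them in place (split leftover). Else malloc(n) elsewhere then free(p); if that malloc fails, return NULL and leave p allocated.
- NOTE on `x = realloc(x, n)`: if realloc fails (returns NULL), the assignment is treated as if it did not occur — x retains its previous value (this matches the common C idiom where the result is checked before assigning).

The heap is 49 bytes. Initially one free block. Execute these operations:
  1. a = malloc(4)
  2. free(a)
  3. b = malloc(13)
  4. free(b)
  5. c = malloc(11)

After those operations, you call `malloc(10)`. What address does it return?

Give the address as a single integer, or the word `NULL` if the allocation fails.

Op 1: a = malloc(4) -> a = 0; heap: [0-3 ALLOC][4-48 FREE]
Op 2: free(a) -> (freed a); heap: [0-48 FREE]
Op 3: b = malloc(13) -> b = 0; heap: [0-12 ALLOC][13-48 FREE]
Op 4: free(b) -> (freed b); heap: [0-48 FREE]
Op 5: c = malloc(11) -> c = 0; heap: [0-10 ALLOC][11-48 FREE]
malloc(10): first-fit scan over [0-10 ALLOC][11-48 FREE] -> 11

Answer: 11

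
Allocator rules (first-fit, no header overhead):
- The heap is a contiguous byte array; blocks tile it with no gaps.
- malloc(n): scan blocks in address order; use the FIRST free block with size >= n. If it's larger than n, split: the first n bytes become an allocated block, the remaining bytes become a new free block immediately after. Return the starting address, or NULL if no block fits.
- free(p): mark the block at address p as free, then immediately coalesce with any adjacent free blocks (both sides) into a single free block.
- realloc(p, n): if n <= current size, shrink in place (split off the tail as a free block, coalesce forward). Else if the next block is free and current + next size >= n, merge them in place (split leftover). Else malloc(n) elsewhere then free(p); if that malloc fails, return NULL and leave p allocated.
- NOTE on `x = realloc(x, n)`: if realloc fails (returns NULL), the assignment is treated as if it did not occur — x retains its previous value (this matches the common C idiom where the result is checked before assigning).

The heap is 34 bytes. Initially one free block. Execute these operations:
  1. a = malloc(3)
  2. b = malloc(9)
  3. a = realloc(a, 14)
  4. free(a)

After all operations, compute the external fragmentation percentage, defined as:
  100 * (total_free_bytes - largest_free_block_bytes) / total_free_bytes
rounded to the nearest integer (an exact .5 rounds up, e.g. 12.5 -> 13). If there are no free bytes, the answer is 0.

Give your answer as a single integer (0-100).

Answer: 12

Derivation:
Op 1: a = malloc(3) -> a = 0; heap: [0-2 ALLOC][3-33 FREE]
Op 2: b = malloc(9) -> b = 3; heap: [0-2 ALLOC][3-11 ALLOC][12-33 FREE]
Op 3: a = realloc(a, 14) -> a = 12; heap: [0-2 FREE][3-11 ALLOC][12-25 ALLOC][26-33 FREE]
Op 4: free(a) -> (freed a); heap: [0-2 FREE][3-11 ALLOC][12-33 FREE]
Free blocks: [3 22] total_free=25 largest=22 -> 100*(25-22)/25 = 300/25 = 12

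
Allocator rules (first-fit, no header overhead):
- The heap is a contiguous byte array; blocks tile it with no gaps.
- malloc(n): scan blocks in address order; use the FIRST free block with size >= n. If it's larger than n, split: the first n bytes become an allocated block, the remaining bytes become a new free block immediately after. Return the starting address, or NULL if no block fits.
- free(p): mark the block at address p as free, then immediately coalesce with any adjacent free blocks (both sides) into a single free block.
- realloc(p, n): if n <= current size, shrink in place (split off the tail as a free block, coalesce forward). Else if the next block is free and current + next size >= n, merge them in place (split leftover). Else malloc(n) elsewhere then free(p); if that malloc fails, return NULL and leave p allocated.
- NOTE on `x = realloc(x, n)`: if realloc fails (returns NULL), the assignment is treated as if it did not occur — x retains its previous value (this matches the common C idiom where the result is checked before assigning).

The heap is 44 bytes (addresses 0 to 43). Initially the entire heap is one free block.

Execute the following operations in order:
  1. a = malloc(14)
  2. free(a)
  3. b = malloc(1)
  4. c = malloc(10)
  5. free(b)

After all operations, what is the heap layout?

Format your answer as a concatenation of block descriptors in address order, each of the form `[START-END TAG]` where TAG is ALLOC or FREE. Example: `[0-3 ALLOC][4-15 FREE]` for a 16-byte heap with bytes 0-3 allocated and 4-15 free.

Op 1: a = malloc(14) -> a = 0; heap: [0-13 ALLOC][14-43 FREE]
Op 2: free(a) -> (freed a); heap: [0-43 FREE]
Op 3: b = malloc(1) -> b = 0; heap: [0-0 ALLOC][1-43 FREE]
Op 4: c = malloc(10) -> c = 1; heap: [0-0 ALLOC][1-10 ALLOC][11-43 FREE]
Op 5: free(b) -> (freed b); heap: [0-0 FREE][1-10 ALLOC][11-43 FREE]

Answer: [0-0 FREE][1-10 ALLOC][11-43 FREE]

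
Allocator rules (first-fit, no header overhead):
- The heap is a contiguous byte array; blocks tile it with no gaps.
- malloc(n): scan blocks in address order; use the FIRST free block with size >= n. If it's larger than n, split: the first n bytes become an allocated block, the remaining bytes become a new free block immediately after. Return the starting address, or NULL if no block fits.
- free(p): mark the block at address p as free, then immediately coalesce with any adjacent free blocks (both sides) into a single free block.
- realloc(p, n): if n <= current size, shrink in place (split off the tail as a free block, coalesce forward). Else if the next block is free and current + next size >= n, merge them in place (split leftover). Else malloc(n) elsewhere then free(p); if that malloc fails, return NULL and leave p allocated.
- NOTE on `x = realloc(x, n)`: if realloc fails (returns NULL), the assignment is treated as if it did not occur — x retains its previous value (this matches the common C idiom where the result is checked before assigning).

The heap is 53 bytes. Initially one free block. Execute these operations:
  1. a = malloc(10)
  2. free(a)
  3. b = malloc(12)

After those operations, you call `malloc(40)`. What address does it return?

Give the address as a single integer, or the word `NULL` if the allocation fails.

Answer: 12

Derivation:
Op 1: a = malloc(10) -> a = 0; heap: [0-9 ALLOC][10-52 FREE]
Op 2: free(a) -> (freed a); heap: [0-52 FREE]
Op 3: b = malloc(12) -> b = 0; heap: [0-11 ALLOC][12-52 FREE]
malloc(40): first-fit scan over [0-11 ALLOC][12-52 FREE] -> 12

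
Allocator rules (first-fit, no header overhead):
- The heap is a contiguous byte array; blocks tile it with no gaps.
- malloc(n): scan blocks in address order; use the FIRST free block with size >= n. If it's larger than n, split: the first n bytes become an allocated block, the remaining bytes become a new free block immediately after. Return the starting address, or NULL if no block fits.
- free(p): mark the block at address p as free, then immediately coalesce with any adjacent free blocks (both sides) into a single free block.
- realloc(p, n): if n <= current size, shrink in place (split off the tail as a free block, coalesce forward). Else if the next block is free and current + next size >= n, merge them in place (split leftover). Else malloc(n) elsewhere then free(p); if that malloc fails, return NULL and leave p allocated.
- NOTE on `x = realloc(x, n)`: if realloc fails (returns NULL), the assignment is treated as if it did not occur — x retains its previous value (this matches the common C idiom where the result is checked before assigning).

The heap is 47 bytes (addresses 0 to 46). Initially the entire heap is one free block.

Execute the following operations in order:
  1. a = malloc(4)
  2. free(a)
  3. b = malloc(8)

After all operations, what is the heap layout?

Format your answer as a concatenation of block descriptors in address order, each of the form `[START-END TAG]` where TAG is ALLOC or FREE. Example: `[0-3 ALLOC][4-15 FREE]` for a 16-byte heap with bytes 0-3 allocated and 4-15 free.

Answer: [0-7 ALLOC][8-46 FREE]

Derivation:
Op 1: a = malloc(4) -> a = 0; heap: [0-3 ALLOC][4-46 FREE]
Op 2: free(a) -> (freed a); heap: [0-46 FREE]
Op 3: b = malloc(8) -> b = 0; heap: [0-7 ALLOC][8-46 FREE]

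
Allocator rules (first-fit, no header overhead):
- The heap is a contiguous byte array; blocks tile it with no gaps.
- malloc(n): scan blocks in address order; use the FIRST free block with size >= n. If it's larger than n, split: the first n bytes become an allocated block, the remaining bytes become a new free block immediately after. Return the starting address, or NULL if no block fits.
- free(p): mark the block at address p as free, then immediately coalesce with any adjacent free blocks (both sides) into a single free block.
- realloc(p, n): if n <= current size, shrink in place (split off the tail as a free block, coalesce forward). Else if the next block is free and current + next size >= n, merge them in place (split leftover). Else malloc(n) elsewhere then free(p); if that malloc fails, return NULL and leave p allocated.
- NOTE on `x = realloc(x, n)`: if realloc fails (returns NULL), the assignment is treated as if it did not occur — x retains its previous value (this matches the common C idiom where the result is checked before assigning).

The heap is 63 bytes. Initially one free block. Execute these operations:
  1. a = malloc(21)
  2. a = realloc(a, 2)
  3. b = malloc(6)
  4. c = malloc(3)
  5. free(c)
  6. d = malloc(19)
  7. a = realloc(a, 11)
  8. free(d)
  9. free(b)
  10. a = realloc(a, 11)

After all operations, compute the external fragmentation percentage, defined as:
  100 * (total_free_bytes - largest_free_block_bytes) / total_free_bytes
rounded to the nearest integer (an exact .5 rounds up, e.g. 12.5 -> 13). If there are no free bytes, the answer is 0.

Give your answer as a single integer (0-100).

Answer: 48

Derivation:
Op 1: a = malloc(21) -> a = 0; heap: [0-20 ALLOC][21-62 FREE]
Op 2: a = realloc(a, 2) -> a = 0; heap: [0-1 ALLOC][2-62 FREE]
Op 3: b = malloc(6) -> b = 2; heap: [0-1 ALLOC][2-7 ALLOC][8-62 FREE]
Op 4: c = malloc(3) -> c = 8; heap: [0-1 ALLOC][2-7 ALLOC][8-10 ALLOC][11-62 FREE]
Op 5: free(c) -> (freed c); heap: [0-1 ALLOC][2-7 ALLOC][8-62 FREE]
Op 6: d = malloc(19) -> d = 8; heap: [0-1 ALLOC][2-7 ALLOC][8-26 ALLOC][27-62 FREE]
Op 7: a = realloc(a, 11) -> a = 27; heap: [0-1 FREE][2-7 ALLOC][8-26 ALLOC][27-37 ALLOC][38-62 FREE]
Op 8: free(d) -> (freed d); heap: [0-1 FREE][2-7 ALLOC][8-26 FREE][27-37 ALLOC][38-62 FREE]
Op 9: free(b) -> (freed b); heap: [0-26 FREE][27-37 ALLOC][38-62 FREE]
Op 10: a = realloc(a, 11) -> a = 27; heap: [0-26 FREE][27-37 ALLOC][38-62 FREE]
Free blocks: [27 25] total_free=52 largest=27 -> 100*(52-27)/52 = 2500/52 ≈ 48.077 -> rounds to 48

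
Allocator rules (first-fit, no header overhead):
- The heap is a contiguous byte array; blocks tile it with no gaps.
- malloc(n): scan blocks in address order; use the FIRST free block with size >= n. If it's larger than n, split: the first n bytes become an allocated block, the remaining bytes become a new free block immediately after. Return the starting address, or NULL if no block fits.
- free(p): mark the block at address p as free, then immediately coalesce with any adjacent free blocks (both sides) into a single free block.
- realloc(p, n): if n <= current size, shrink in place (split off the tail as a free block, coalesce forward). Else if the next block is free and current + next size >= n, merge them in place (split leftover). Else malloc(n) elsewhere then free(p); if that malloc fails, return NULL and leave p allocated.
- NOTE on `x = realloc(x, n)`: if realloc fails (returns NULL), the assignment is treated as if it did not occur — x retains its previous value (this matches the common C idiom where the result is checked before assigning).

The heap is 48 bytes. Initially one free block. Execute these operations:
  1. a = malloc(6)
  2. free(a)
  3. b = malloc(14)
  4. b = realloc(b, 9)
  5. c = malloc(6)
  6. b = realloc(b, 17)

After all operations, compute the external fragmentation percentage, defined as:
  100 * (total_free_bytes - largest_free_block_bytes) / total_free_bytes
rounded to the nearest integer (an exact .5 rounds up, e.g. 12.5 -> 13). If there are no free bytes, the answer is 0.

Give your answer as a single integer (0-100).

Answer: 36

Derivation:
Op 1: a = malloc(6) -> a = 0; heap: [0-5 ALLOC][6-47 FREE]
Op 2: free(a) -> (freed a); heap: [0-47 FREE]
Op 3: b = malloc(14) -> b = 0; heap: [0-13 ALLOC][14-47 FREE]
Op 4: b = realloc(b, 9) -> b = 0; heap: [0-8 ALLOC][9-47 FREE]
Op 5: c = malloc(6) -> c = 9; heap: [0-8 ALLOC][9-14 ALLOC][15-47 FREE]
Op 6: b = realloc(b, 17) -> b = 15; heap: [0-8 FREE][9-14 ALLOC][15-31 ALLOC][32-47 FREE]
Free blocks: [9 16] total_free=25 largest=16 -> 100*(25-16)/25 = 900/25 = 36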